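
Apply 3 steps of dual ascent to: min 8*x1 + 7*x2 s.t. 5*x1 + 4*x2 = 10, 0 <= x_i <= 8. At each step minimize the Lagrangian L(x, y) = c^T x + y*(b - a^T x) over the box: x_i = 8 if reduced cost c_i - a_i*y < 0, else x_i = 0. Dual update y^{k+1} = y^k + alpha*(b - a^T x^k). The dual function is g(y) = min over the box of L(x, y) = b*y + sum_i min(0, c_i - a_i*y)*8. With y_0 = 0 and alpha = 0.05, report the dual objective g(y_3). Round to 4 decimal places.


Dual ascent for LP: min 8*x1 + 7*x2, 5*x1 + 4*x2 = 10, 0 <= x_i <= 8
Step 1: y^k = 0.0, reduced costs: (8.0, 7.0)
  x^k = (0.0, 0.0), subgradient = b - a^T x = 10.0
  y^{k+1} = 0.0 + 0.05*10.0 = 0.5
Step 2: y^k = 0.5, reduced costs: (5.5, 5.0)
  x^k = (0.0, 0.0), subgradient = b - a^T x = 10.0
  y^{k+1} = 0.5 + 0.05*10.0 = 1.0
Step 3: y^k = 1.0, reduced costs: (3.0, 3.0)
  x^k = (0.0, 0.0), subgradient = b - a^T x = 10.0
  y^{k+1} = 1.0 + 0.05*10.0 = 1.5
Dual objective at y_3 = 1.5: reduced costs (0.5, 1.0), box minimizer x = (0.0, 0.0)
g(y_3) = b*y + (c1 - a1*y)*x1 + (c2 - a2*y)*x2 = 10*1.5 + 0.5*0.0 + 1.0*0.0 = 15.0 + 0.0 + 0.0 = 15.0


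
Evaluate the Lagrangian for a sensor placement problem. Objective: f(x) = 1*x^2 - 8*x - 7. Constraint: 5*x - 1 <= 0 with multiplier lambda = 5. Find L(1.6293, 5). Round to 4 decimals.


Step 1: Evaluate f(x).
f(1.6293) = 1*1.6293^2 - 8*1.6293 - 7 = -17.3798
Step 2: Evaluate g(x).
g(1.6293) = 5*1.6293 - 1 = 7.1465
Step 3: Compute Lagrangian.
L = -17.3798 + 5*7.1465 = 18.3527


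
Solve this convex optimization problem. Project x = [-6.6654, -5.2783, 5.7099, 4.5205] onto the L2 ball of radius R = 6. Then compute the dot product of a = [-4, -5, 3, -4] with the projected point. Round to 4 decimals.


Step 1: Compute ||x|| (intermediates to 6 decimals).
||x|| = sqrt((-6.6654)^2 + (-5.2783)^2 + 5.7099^2 + 4.5205^2) = 11.194904
Step 2: Project.
Since ||x|| > R, scale = R/||x|| = 6/11.194904 = 0.535958, proj(x) = scale * x
proj(x) = [-3.572374, -2.828947, 3.060267, 2.422798]
Step 3: Dot product.
a^T * proj(x) = -4*(-3.572374) - 5*(-2.828947) + 3*3.060267 - 4*2.422798 = 27.9238


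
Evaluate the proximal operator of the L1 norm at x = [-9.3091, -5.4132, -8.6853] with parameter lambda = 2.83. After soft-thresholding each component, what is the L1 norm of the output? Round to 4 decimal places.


Soft-thresholding with lambda = 2.83:
prox(-9.3091) = sign(-9.3091)*max(|-9.3091| - 2.83, 0) = -6.4791
prox(-5.4132) = sign(-5.4132)*max(|-5.4132| - 2.83, 0) = -2.5832
prox(-8.6853) = sign(-8.6853)*max(|-8.6853| - 2.83, 0) = -5.8553
prox(x) = [-6.4791, -2.5832, -5.8553]
||prox(x)||_1 = 6.4791 + 2.5832 + 5.8553 = 14.9176


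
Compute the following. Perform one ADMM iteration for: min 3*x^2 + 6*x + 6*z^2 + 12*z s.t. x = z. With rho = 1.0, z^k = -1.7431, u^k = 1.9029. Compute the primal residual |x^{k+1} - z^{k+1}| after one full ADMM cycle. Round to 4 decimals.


ADMM iteration with rho = 1.0, z^k = -1.7431, u^k = 1.9029
Step 1: x-update.
Minimize 3*x^2 + 6*x + (1.0/2)*(x + 1.7431 + 1.9029)^2
FOC: (2*3 + 1.0)*x = -6 + 1.0*(-1.7431 - 1.9029)
x^{k+1} = -1.378
Step 2: z-update.
Minimize 6*z^2 + 12*z + (1.0/2)*(-1.378 - z + 1.9029)^2
FOC: (2*6 + 1.0)*z = -12 + 1.0*(-1.378 + 1.9029)
z^{k+1} = -0.8827
Step 3: u-update.
u^{k+1} = 1.9029 - 1.378 + 0.8827 = 1.4076
Step 4: Primal residual = |-1.378 + 0.8827| = 0.4953


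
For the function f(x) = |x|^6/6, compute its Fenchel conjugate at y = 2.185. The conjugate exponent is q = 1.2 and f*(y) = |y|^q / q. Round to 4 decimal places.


The conjugate exponent q satisfies 1/p + 1/q = 1.
p = 6, so q = 6/(6 - 1) = 1.2
|y|^q = 2.185^1.2 = 2.5547
f*(2.185) = 2.5547 / 1.2 = 2.1289


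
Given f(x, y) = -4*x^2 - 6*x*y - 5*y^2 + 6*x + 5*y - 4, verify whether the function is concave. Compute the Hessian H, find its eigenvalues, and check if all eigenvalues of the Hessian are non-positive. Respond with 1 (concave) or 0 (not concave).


The Hessian of f(x,y) = -4*x^2 - 6*x*y - 5*y^2 + 6*x + 5*y - 4 is:
H = [[-8, -6], [-6, -10]]
Trace = -8 - 10 = -18
Determinant = -8*-10 - (-6)^2 = 44
Discriminant = (-18)^2 - 4*44 = 148.0
Eigenvalues: lambda_1 = -15.0828, lambda_2 = -2.9172
The function is concave.

1


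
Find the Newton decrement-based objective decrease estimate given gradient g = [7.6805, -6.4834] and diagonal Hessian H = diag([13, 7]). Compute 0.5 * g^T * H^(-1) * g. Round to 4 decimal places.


Step 1: H is diagonal, so H^(-1) * g = [0.5908, -0.9262].
Step 2: g^T H^(-1) g = sum_i g_i^2 / H_ii
  = (7.6805)^2/13 + (-6.4834)^2/7
  = 4.5377 + 6.0049 = 10.5426
Step 3: Objective decrease = 0.5 * g^T H^(-1) g = 5.2713


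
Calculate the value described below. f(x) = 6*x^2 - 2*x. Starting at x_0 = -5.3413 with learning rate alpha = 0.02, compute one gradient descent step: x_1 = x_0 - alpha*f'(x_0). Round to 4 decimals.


We compute the gradient at x_0 and apply the update.
f'(x) = 12*x - 2
f'(-5.3413) = 12*-5.3413 - 2 = -66.0956
x_1 = -5.3413 - 0.02*-66.0956 = -4.0194


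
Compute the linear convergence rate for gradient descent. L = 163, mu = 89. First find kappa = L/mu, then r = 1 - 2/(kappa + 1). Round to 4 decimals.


Step 1: Compute the condition number.
kappa = L/mu = 163/89 = 1.8315
Step 2: Compute the convergence rate.
r = 1 - 2/(kappa + 1) = 1 - 2*mu/(L + mu) = (L - mu)/(L + mu) = 74/252 = 0.2937


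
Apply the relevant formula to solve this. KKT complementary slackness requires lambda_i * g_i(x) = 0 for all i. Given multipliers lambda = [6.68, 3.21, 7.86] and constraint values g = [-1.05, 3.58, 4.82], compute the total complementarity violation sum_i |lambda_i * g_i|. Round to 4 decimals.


KKT complementary slackness check:
lambda_1 * g_1 = 6.68 * -1.05 = -7.014
lambda_2 * g_2 = 3.21 * 3.58 = 11.4918
lambda_3 * g_3 = 7.86 * 4.82 = 37.8852
Total violation = 7.014 + 11.4918 + 37.8852 = 56.391


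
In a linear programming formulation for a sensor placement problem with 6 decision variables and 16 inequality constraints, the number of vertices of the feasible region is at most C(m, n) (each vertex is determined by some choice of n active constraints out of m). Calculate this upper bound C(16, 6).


Each vertex corresponds to some choice of n active constraints out of m, so the number of vertices is at most C(m, n) = m! / (n!(m-n)!).
m = 16, n = 6
Numerator: 16 * 15 * 14 * 13 * 12 * 11
Denominator: 6! = 720
C(16, 6) = 8008


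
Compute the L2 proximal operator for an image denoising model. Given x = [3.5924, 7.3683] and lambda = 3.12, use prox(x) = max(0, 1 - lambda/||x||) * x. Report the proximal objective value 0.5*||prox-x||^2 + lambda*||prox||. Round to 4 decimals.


Step 1: Compute ||x||.
||x|| = 8.1974
Step 2: Compute scaling factor.
scale = max(0, 1 - 3.12/8.1974) = 0.6194
Step 3: prox(x) = [2.2251, 4.5639]
||prox(x)|| = 5.0774
Step 4: Proximal objective.
0.5*||prox-x||^2 = 4.8672
lambda*||prox|| = 15.8415
Total = 20.7087


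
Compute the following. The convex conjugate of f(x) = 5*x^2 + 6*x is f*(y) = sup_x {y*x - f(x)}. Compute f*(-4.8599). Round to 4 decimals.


f*(y) = sup_x {y*x - a*x^2 - b*x} = sup_x {(y-b)*x - a*x^2}
FOC: (y - b) - 2a*x = 0 => x* = (y - b)/(2a)
x* = (-4.8599 - 6)/(2*5) = -1.086
f*(-4.8599) = (y-b)^2/(4a) = (-4.8599 - 6)^2/(4*5)
= 117.9374/20 = 5.8969


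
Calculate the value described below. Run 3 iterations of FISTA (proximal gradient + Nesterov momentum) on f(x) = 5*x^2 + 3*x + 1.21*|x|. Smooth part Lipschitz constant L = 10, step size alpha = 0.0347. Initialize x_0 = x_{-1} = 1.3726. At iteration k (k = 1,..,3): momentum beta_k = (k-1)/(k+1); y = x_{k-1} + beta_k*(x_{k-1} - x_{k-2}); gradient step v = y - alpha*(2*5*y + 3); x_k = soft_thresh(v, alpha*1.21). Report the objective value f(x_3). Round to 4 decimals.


FISTA on f(x) = 5*x^2 + 3*x + 1.21*|x|
L = 10, alpha = 0.0347
Iteration 1: beta = 0.0, y = 1.3726 + 0.0*(1.3726 - 1.3726) = 1.3726
  grad(y) = 16.726, v = y - alpha*grad = 0.7922
  prox(v) = soft_thresh(0.7922, 0.042) = 0.7502
Iteration 2: beta = 0.3333, y = 0.7502 + 0.3333*(0.7502 - 1.3726) = 0.5428
  grad(y) = 8.4276, v = y - alpha*grad = 0.2503
  prox(v) = soft_thresh(0.2503, 0.042) = 0.2083
Iteration 3: beta = 0.5, y = 0.2083 + 0.5*(0.2083 - 0.7502) = -0.0626
  grad(y) = 2.3739, v = y - alpha*grad = -0.145
  prox(v) = soft_thresh(-0.145, 0.042) = -0.103
f(x_3) = 5*(-0.103)^2 + 3*(-0.103) + 1.21*|-0.103| = -0.1313


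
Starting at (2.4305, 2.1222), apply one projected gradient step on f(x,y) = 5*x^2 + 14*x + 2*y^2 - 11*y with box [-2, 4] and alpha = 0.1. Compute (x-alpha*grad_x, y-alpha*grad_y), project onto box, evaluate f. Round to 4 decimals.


Step 1: Compute gradient at (2.4305, 2.1222).
grad_x = 2*5*2.4305 + 14 = 38.305
grad_y = 2*2*2.1222 - 11 = -2.5112
Step 2: Gradient step.
x_raw = 2.4305 - 0.1*38.305 = -1.4
y_raw = 2.1222 - 0.1*-2.5112 = 2.3733
Step 3: Project onto [-2, 4].
x_proj = clip(-1.4) = -1.4
y_proj = clip(2.3733) = 2.3733
Step 4: Evaluate f.
f(-1.4, 2.3733) = -24.6412


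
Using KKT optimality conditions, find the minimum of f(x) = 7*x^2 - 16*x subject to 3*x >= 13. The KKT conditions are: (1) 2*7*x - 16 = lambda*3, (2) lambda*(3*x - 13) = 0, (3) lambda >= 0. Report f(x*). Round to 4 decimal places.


Step 1: Try lambda = 0 (constraint inactive).
x_unc = 16/(2*7) = 1.1429
Check: 3*1.1429 = 3.4287 < 13 -- violated!
Step 2: Constraint must be active: 3*x = 13
x* = 13/3 = 4.3333 (rounded; the exact value 13/3 is used below)
lambda = (2*7*(13/3) - 16)/3 = 14.8889
Step 3: Compute optimal value.
f(x*) = 7*(13/3)^2 - 16*(13/3) = 62.1111


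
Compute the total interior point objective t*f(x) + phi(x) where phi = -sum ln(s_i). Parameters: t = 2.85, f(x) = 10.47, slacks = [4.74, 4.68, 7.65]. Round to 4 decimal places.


Step 1: Compute log-barrier.
ln values: [1.556, 1.5433, 2.0347]
phi = -(1.556 + 1.5433 + 2.0347) = -5.134
Step 2: Compute augmented objective.
t*f(x) = 2.85*10.47 = 29.8395
Total = 29.8395 - 5.134 = 24.7055


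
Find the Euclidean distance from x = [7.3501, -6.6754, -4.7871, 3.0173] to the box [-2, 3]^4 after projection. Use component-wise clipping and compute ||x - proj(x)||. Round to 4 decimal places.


Project each component onto [-2, 3].
clip(7.3501) = 3.0, clip(-6.6754) = -2.0, clip(-4.7871) = -2.0, clip(3.0173) = 3.0
Projection = [3.0, -2.0, -2.0, 3.0]
Squared diffs: [18.9234, 21.8594, 7.7679, 0.0003]
Distance = sqrt(48.551) = 6.9679


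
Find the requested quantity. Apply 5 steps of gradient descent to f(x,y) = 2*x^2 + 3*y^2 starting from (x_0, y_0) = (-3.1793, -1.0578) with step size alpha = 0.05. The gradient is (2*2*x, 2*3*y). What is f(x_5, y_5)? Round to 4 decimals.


Gradient descent on f(x,y) = 2*x^2 + 3*y^2.
Starting point: (-3.1793, -1.0578), alpha = 0.05
Step 1: grad_x = 2*2*-3.1793 = -12.7172, grad_y = 2*3*-1.0578 = -6.3468
  x_1 = -3.1793 - 0.05*-12.7172 = -2.5434
  y_1 = -1.0578 - 0.05*-6.3468 = -0.7405
Step 2: grad_x = 2*2*-2.5434 = -10.1738, grad_y = 2*3*-0.7405 = -4.4428
  x_2 = -2.5434 - 0.05*-10.1738 = -2.0348
  y_2 = -0.7405 - 0.05*-4.4428 = -0.5183
Step 3: grad_x = 2*2*-2.0348 = -8.139, grad_y = 2*3*-0.5183 = -3.1099
  x_3 = -2.0348 - 0.05*-8.139 = -1.6278
  y_3 = -0.5183 - 0.05*-3.1099 = -0.3628
Step 4: grad_x = 2*2*-1.6278 = -6.5112, grad_y = 2*3*-0.3628 = -2.177
  x_4 = -1.6278 - 0.05*-6.5112 = -1.3022
  y_4 = -0.3628 - 0.05*-2.177 = -0.254
Step 5: grad_x = 2*2*-1.3022 = -5.209, grad_y = 2*3*-0.254 = -1.5239
  x_5 = -1.3022 - 0.05*-5.209 = -1.0418
  y_5 = -0.254 - 0.05*-1.5239 = -0.1778
f(-1.0418, -0.1778) = 2*(-1.0418)^2 + 3*(-0.1778)^2 = 2.2655


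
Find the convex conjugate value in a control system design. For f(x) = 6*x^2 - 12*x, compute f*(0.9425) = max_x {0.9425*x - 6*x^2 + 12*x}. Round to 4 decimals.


f*(y) = sup_x {y*x - a*x^2 - b*x} = sup_x {(y-b)*x - a*x^2}
FOC: (y - b) - 2a*x = 0 => x* = (y - b)/(2a)
x* = (0.9425 + 12)/(2*6) = 1.0785
f*(0.9425) = (y-b)^2/(4a) = (0.9425 + 12)^2/(4*6)
= 167.5083/24 = 6.9795


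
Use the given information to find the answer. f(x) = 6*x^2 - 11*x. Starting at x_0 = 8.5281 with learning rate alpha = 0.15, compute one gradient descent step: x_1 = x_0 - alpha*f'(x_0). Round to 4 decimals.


We compute the gradient at x_0 and apply the update.
f'(x) = 12*x - 11
f'(8.5281) = 12*8.5281 - 11 = 91.3372
x_1 = 8.5281 - 0.15*91.3372 = -5.1725


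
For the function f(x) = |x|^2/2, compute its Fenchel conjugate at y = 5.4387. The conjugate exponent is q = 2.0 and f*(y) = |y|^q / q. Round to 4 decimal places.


The conjugate exponent q satisfies 1/p + 1/q = 1.
p = 2, so q = 2/(2 - 1) = 2.0
|y|^q = 5.4387^2.0 = 29.5795
f*(5.4387) = 29.5795 / 2.0 = 14.7897


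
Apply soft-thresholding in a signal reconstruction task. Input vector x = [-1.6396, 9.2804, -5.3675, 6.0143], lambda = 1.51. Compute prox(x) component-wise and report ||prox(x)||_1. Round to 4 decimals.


Soft-thresholding with lambda = 1.51:
prox(-1.6396) = sign(-1.6396)*max(|-1.6396| - 1.51, 0) = -0.1296
prox(9.2804) = sign(9.2804)*max(|9.2804| - 1.51, 0) = 7.7704
prox(-5.3675) = sign(-5.3675)*max(|-5.3675| - 1.51, 0) = -3.8575
prox(6.0143) = sign(6.0143)*max(|6.0143| - 1.51, 0) = 4.5043
prox(x) = [-0.1296, 7.7704, -3.8575, 4.5043]
||prox(x)||_1 = 0.1296 + 7.7704 + 3.8575 + 4.5043 = 16.2618


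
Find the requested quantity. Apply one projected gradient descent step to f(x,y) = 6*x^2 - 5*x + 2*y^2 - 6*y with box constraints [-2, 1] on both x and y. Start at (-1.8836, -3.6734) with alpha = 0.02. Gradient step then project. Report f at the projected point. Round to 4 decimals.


Step 1: Compute gradient at (-1.8836, -3.6734).
grad_x = 2*6*-1.8836 - 5 = -27.6032
grad_y = 2*2*-3.6734 - 6 = -20.6936
Step 2: Gradient step.
x_raw = -1.8836 - 0.02*-27.6032 = -1.3315
y_raw = -3.6734 - 0.02*-20.6936 = -3.2595
Step 3: Project onto [-2, 1].
x_proj = clip(-1.3315) = -1.3315
y_proj = clip(-3.2595) = -2.0
Step 4: Evaluate f.
f(-1.3315, -2.0) = 37.2956


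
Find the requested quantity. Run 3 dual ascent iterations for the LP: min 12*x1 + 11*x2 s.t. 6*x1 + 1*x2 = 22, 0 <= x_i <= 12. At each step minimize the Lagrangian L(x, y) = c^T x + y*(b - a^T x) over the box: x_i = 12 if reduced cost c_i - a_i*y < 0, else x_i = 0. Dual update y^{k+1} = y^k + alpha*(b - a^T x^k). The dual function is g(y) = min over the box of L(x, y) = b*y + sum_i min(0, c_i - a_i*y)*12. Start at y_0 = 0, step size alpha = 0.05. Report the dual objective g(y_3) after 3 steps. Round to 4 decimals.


Dual ascent for LP: min 12*x1 + 11*x2, 6*x1 + 1*x2 = 22, 0 <= x_i <= 12
Step 1: y^k = 0.0, reduced costs: (12.0, 11.0)
  x^k = (0.0, 0.0), subgradient = b - a^T x = 22.0
  y^{k+1} = 0.0 + 0.05*22.0 = 1.1
Step 2: y^k = 1.1, reduced costs: (5.4, 9.9)
  x^k = (0.0, 0.0), subgradient = b - a^T x = 22.0
  y^{k+1} = 1.1 + 0.05*22.0 = 2.2
Step 3: y^k = 2.2, reduced costs: (-1.2, 8.8)
  x^k = (12.0, 0.0), subgradient = b - a^T x = -50.0
  y^{k+1} = 2.2 + 0.05*-50.0 = -0.3
Dual objective at y_3 = -0.3: reduced costs (13.8, 11.3), box minimizer x = (0.0, 0.0)
g(y_3) = b*y + (c1 - a1*y)*x1 + (c2 - a2*y)*x2 = 22*(-0.3) + 13.8*0.0 + 11.3*0.0 = -6.6 + 0.0 + 0.0 = -6.6


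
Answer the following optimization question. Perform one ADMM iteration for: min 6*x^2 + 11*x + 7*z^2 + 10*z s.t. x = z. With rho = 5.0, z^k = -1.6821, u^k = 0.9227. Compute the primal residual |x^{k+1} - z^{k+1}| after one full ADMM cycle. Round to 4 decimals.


ADMM iteration with rho = 5.0, z^k = -1.6821, u^k = 0.9227
Step 1: x-update.
Minimize 6*x^2 + 11*x + (5.0/2)*(x + 1.6821 + 0.9227)^2
FOC: (2*6 + 5.0)*x = -11 + 5.0*(-1.6821 - 0.9227)
x^{k+1} = -1.4132
Step 2: z-update.
Minimize 7*z^2 + 10*z + (5.0/2)*(-1.4132 - z + 0.9227)^2
FOC: (2*7 + 5.0)*z = -10 + 5.0*(-1.4132 + 0.9227)
z^{k+1} = -0.6554
Step 3: u-update.
u^{k+1} = 0.9227 - 1.4132 + 0.6554 = 0.1649
Step 4: Primal residual = |-1.4132 + 0.6554| = 0.7578


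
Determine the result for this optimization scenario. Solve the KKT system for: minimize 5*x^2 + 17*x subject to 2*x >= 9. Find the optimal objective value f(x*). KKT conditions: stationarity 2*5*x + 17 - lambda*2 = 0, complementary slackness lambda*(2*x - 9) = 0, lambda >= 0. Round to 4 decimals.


Step 1: Try lambda = 0 (constraint inactive).
x_unc = -17/(2*5) = -1.7
Check: 2*-1.7 = -3.4 < 9 -- violated!
Step 2: Constraint must be active: 2*x = 9
x* = 9/2 = 4.5
lambda = (2*5*4.5 + 17)/2 = 31.0
Step 3: Compute optimal value.
f(x*) = 5*4.5^2 + 17*4.5 = 177.75


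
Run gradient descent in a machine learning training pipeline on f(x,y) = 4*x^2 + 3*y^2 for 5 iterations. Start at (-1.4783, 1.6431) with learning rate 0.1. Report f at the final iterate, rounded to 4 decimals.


Gradient descent on f(x,y) = 4*x^2 + 3*y^2.
Starting point: (-1.4783, 1.6431), alpha = 0.1
Step 1: grad_x = 2*4*-1.4783 = -11.8264, grad_y = 2*3*1.6431 = 9.8586
  x_1 = -1.4783 - 0.1*-11.8264 = -0.2957
  y_1 = 1.6431 - 0.1*9.8586 = 0.6572
Step 2: grad_x = 2*4*-0.2957 = -2.3653, grad_y = 2*3*0.6572 = 3.9434
  x_2 = -0.2957 - 0.1*-2.3653 = -0.0591
  y_2 = 0.6572 - 0.1*3.9434 = 0.2629
Step 3: grad_x = 2*4*-0.0591 = -0.4731, grad_y = 2*3*0.2629 = 1.5774
  x_3 = -0.0591 - 0.1*-0.4731 = -0.0118
  y_3 = 0.2629 - 0.1*1.5774 = 0.1052
Step 4: grad_x = 2*4*-0.0118 = -0.0946, grad_y = 2*3*0.1052 = 0.631
  x_4 = -0.0118 - 0.1*-0.0946 = -0.0024
  y_4 = 0.1052 - 0.1*0.631 = 0.0421
Step 5: grad_x = 2*4*-0.0024 = -0.0189, grad_y = 2*3*0.0421 = 0.2524
  x_5 = -0.0024 - 0.1*-0.0189 = -0.0005
  y_5 = 0.0421 - 0.1*0.2524 = 0.0168
f(-0.0005, 0.0168) = 4*(-0.0005)^2 + 3*0.0168^2 = 0.0009


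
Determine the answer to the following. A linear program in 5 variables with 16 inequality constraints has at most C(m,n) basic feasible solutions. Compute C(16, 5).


Each vertex corresponds to some choice of n active constraints out of m, so the number of vertices is at most C(m, n) = m! / (n!(m-n)!).
m = 16, n = 5
Numerator: 16 * 15 * 14 * 13 * 12
Denominator: 5! = 120
C(16, 5) = 4368


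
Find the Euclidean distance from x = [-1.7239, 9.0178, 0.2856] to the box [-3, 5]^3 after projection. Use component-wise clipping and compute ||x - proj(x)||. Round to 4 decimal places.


Project each component onto [-3, 5].
clip(-1.7239) = -1.7239, clip(9.0178) = 5.0, clip(0.2856) = 0.2856
Projection = [-1.7239, 5.0, 0.2856]
Squared diffs: [0.0, 16.1427, 0.0]
Distance = sqrt(16.1427) = 4.0178


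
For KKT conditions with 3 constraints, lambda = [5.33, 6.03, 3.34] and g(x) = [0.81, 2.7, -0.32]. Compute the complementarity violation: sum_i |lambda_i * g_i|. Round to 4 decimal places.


KKT complementary slackness check:
lambda_1 * g_1 = 5.33 * 0.81 = 4.3173
lambda_2 * g_2 = 6.03 * 2.7 = 16.281
lambda_3 * g_3 = 3.34 * -0.32 = -1.0688
Total violation = 4.3173 + 16.281 + 1.0688 = 21.6671


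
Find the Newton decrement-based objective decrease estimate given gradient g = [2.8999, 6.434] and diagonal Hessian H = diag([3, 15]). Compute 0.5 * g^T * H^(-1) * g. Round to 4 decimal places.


Step 1: H is diagonal, so H^(-1) * g = [0.9666, 0.4289].
Step 2: g^T H^(-1) g = sum_i g_i^2 / H_ii
  = (2.8999)^2/3 + (6.434)^2/15
  = 2.8031 + 2.7598 = 5.5629
Step 3: Objective decrease = 0.5 * g^T H^(-1) g = 2.7814


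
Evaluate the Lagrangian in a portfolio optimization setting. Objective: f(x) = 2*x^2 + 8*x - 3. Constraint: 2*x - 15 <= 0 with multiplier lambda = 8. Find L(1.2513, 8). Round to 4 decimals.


Step 1: Evaluate f(x).
f(1.2513) = 2*1.2513^2 + 8*1.2513 - 3 = 10.1419
Step 2: Evaluate g(x).
g(1.2513) = 2*1.2513 - 15 = -12.4974
Step 3: Compute Lagrangian.
L = 10.1419 + 8*-12.4974 = -89.8373


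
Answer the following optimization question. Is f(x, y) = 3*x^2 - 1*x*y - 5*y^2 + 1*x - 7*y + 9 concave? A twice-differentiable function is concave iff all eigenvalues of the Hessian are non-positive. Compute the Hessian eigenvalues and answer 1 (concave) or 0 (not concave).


The Hessian of f(x,y) = 3*x^2 - 1*x*y - 5*y^2 + 1*x - 7*y + 9 is:
H = [[6, -1], [-1, -10]]
Trace = 6 - 10 = -4
Determinant = 6*-10 - (-1)^2 = -61
Discriminant = (-4)^2 - 4*-61 = 260.0
Eigenvalues: lambda_1 = -10.0623, lambda_2 = 6.0623
The function is not concave.

0


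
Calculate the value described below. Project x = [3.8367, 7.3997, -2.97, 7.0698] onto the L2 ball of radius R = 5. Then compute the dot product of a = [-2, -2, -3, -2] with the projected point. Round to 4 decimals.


Step 1: Compute ||x|| (intermediates to 6 decimals).
||x|| = sqrt(3.8367^2 + 7.3997^2 + (-2.97)^2 + 7.0698^2) = 11.326023
Step 2: Project.
Since ||x|| > R, scale = R/||x|| = 5/11.326023 = 0.441461, proj(x) = scale * x
proj(x) = [1.693753, 3.266679, -1.311139, 3.121041]
Step 3: Dot product.
a^T * proj(x) = -2*1.693753 - 2*3.266679 - 3*(-1.311139) - 2*3.121041 = -12.2295


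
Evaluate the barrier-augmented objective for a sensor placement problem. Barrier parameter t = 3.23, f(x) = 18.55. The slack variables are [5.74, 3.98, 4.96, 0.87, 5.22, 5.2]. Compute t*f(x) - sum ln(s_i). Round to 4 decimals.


Step 1: Compute log-barrier.
ln values: [1.7475, 1.3813, 1.6014, -0.1393, 1.6525, 1.6487]
phi = -(1.7475 + 1.3813 + 1.6014 - 0.1393 + 1.6525 + 1.6487) = -7.892
Step 2: Compute augmented objective.
t*f(x) = 3.23*18.55 = 59.9165
Total = 59.9165 - 7.892 = 52.0245


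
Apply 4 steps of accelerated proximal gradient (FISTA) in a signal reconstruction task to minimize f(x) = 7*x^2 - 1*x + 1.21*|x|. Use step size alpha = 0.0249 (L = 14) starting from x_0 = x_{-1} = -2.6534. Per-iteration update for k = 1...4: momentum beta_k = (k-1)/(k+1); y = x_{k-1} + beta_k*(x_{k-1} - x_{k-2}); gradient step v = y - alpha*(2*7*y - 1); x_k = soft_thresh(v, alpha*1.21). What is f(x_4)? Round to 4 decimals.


FISTA on f(x) = 7*x^2 - 1*x + 1.21*|x|
L = 14, alpha = 0.0249
Iteration 1: beta = 0.0, y = -2.6534 + 0.0*(-2.6534 + 2.6534) = -2.6534
  grad(y) = -38.1476, v = y - alpha*grad = -1.7035
  prox(v) = soft_thresh(-1.7035, 0.0301) = -1.6734
Iteration 2: beta = 0.3333, y = -1.6734 + 0.3333*(-1.6734 + 2.6534) = -1.3467
  grad(y) = -19.8542, v = y - alpha*grad = -0.8524
  prox(v) = soft_thresh(-0.8524, 0.0301) = -0.8222
Iteration 3: beta = 0.5, y = -0.8222 + 0.5*(-0.8222 + 1.6734) = -0.3966
  grad(y) = -6.553, v = y - alpha*grad = -0.2335
  prox(v) = soft_thresh(-0.2335, 0.0301) = -0.2033
Iteration 4: beta = 0.6, y = -0.2033 + 0.6*(-0.2033 + 0.8222) = 0.168
  grad(y) = 1.3518, v = y - alpha*grad = 0.1343
  prox(v) = soft_thresh(0.1343, 0.0301) = 0.1042
f(x_4) = 7*0.1042^2 - 1*0.1042 + 1.21*|0.1042| = 0.0979


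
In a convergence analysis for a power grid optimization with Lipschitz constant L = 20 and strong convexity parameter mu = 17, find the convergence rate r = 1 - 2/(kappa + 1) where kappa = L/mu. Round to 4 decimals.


Step 1: Compute the condition number.
kappa = L/mu = 20/17 = 1.1765
Step 2: Compute the convergence rate.
r = 1 - 2/(kappa + 1) = 1 - 2*mu/(L + mu) = (L - mu)/(L + mu) = 3/37 = 0.0811


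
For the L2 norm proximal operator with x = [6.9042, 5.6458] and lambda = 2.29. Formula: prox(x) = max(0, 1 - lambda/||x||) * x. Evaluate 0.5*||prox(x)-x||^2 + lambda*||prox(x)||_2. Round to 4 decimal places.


Step 1: Compute ||x||.
||x|| = 8.9187
Step 2: Compute scaling factor.
scale = max(0, 1 - 2.29/8.9187) = 0.7432
Step 3: prox(x) = [5.1314, 4.1962]
||prox(x)|| = 6.6287
Step 4: Proximal objective.
0.5*||prox-x||^2 = 2.6221
lambda*||prox|| = 15.1797
Total = 17.8018


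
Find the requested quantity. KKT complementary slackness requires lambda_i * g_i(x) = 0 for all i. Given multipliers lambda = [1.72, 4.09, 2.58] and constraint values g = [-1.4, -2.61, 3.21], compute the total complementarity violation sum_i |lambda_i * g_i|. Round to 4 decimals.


KKT complementary slackness check:
lambda_1 * g_1 = 1.72 * -1.4 = -2.408
lambda_2 * g_2 = 4.09 * -2.61 = -10.6749
lambda_3 * g_3 = 2.58 * 3.21 = 8.2818
Total violation = 2.408 + 10.6749 + 8.2818 = 21.3647


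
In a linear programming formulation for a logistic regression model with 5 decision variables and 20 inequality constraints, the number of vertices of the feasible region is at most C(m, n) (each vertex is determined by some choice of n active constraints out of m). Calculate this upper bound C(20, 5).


Each vertex corresponds to some choice of n active constraints out of m, so the number of vertices is at most C(m, n) = m! / (n!(m-n)!).
m = 20, n = 5
Numerator: 20 * 19 * 18 * 17 * 16
Denominator: 5! = 120
C(20, 5) = 15504


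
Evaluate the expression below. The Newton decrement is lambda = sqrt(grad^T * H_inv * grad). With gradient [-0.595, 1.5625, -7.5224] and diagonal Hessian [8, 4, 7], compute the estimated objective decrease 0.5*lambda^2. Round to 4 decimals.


Step 1: H is diagonal, so H^(-1) * g = [-0.0744, 0.3906, -1.0746].
Step 2: g^T H^(-1) g = sum_i g_i^2 / H_ii
  = (-0.595)^2/8 + (1.5625)^2/4 + (-7.5224)^2/7
  = 0.0443 + 0.6104 + 8.0838 = 8.7384
Step 3: Objective decrease = 0.5 * g^T H^(-1) g = 4.3692


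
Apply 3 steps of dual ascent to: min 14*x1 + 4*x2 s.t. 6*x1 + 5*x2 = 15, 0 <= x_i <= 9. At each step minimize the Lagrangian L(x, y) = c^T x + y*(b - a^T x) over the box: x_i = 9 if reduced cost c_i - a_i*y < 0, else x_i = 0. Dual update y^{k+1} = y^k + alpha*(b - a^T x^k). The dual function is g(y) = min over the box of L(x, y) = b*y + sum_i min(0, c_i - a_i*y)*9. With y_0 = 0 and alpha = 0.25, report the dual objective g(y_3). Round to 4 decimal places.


Dual ascent for LP: min 14*x1 + 4*x2, 6*x1 + 5*x2 = 15, 0 <= x_i <= 9
Step 1: y^k = 0.0, reduced costs: (14.0, 4.0)
  x^k = (0.0, 0.0), subgradient = b - a^T x = 15.0
  y^{k+1} = 0.0 + 0.25*15.0 = 3.75
Step 2: y^k = 3.75, reduced costs: (-8.5, -14.75)
  x^k = (9.0, 9.0), subgradient = b - a^T x = -84.0
  y^{k+1} = 3.75 + 0.25*-84.0 = -17.25
Step 3: y^k = -17.25, reduced costs: (117.5, 90.25)
  x^k = (0.0, 0.0), subgradient = b - a^T x = 15.0
  y^{k+1} = -17.25 + 0.25*15.0 = -13.5
Dual objective at y_3 = -13.5: reduced costs (95.0, 71.5), box minimizer x = (0.0, 0.0)
g(y_3) = b*y + (c1 - a1*y)*x1 + (c2 - a2*y)*x2 = 15*(-13.5) + 95.0*0.0 + 71.5*0.0 = -202.5 + 0.0 + 0.0 = -202.5


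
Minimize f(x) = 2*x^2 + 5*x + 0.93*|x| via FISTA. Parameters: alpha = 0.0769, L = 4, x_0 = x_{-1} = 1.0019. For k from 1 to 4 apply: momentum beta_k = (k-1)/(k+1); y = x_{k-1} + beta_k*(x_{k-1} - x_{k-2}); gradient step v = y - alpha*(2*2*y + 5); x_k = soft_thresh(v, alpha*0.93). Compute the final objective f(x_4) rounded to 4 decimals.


FISTA on f(x) = 2*x^2 + 5*x + 0.93*|x|
L = 4, alpha = 0.0769
Iteration 1: beta = 0.0, y = 1.0019 + 0.0*(1.0019 - 1.0019) = 1.0019
  grad(y) = 9.0076, v = y - alpha*grad = 0.3092
  prox(v) = soft_thresh(0.3092, 0.0715) = 0.2377
Iteration 2: beta = 0.3333, y = 0.2377 + 0.3333*(0.2377 - 1.0019) = -0.017
  grad(y) = 4.9319, v = y - alpha*grad = -0.3963
  prox(v) = soft_thresh(-0.3963, 0.0715) = -0.3248
Iteration 3: beta = 0.5, y = -0.3248 + 0.5*(-0.3248 - 0.2377) = -0.606
  grad(y) = 2.5759, v = y - alpha*grad = -0.8041
  prox(v) = soft_thresh(-0.8041, 0.0715) = -0.7326
Iteration 4: beta = 0.6, y = -0.7326 + 0.6*(-0.7326 + 0.3248) = -0.9773
  grad(y) = 1.0909, v = y - alpha*grad = -1.0612
  prox(v) = soft_thresh(-1.0612, 0.0715) = -0.9896
f(x_4) = 2*(-0.9896)^2 + 5*(-0.9896) + 0.93*|-0.9896| = -2.0691


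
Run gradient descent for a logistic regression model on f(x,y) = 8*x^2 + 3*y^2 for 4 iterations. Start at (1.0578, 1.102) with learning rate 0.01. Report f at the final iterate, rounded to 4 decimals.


Gradient descent on f(x,y) = 8*x^2 + 3*y^2.
Starting point: (1.0578, 1.102), alpha = 0.01
Step 1: grad_x = 2*8*1.0578 = 16.9248, grad_y = 2*3*1.102 = 6.612
  x_1 = 1.0578 - 0.01*16.9248 = 0.8886
  y_1 = 1.102 - 0.01*6.612 = 1.0359
Step 2: grad_x = 2*8*0.8886 = 14.2168, grad_y = 2*3*1.0359 = 6.2153
  x_2 = 0.8886 - 0.01*14.2168 = 0.7464
  y_2 = 1.0359 - 0.01*6.2153 = 0.9737
Step 3: grad_x = 2*8*0.7464 = 11.9421, grad_y = 2*3*0.9737 = 5.8424
  x_3 = 0.7464 - 0.01*11.9421 = 0.627
  y_3 = 0.9737 - 0.01*5.8424 = 0.9153
Step 4: grad_x = 2*8*0.627 = 10.0314, grad_y = 2*3*0.9153 = 5.4918
  x_4 = 0.627 - 0.01*10.0314 = 0.5266
  y_4 = 0.9153 - 0.01*5.4918 = 0.8604
f(0.5266, 0.8604) = 8*0.5266^2 + 3*0.8604^2 = 4.4397


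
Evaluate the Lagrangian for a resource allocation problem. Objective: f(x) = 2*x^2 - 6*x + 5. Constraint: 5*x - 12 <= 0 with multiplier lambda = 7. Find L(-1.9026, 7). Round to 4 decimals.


Step 1: Evaluate f(x).
f(-1.9026) = 2*(-1.9026)^2 - 6*(-1.9026) + 5 = 23.6554
Step 2: Evaluate g(x).
g(-1.9026) = 5*-1.9026 - 12 = -21.513
Step 3: Compute Lagrangian.
L = 23.6554 + 7*-21.513 = -126.9356


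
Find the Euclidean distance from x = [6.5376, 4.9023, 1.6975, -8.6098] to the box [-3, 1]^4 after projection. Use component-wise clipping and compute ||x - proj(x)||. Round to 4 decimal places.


Project each component onto [-3, 1].
clip(6.5376) = 1.0, clip(4.9023) = 1.0, clip(1.6975) = 1.0, clip(-8.6098) = -3.0
Projection = [1.0, 1.0, 1.0, -3.0]
Squared diffs: [30.665, 15.2279, 0.4865, 31.4699]
Distance = sqrt(77.8493) = 8.8232


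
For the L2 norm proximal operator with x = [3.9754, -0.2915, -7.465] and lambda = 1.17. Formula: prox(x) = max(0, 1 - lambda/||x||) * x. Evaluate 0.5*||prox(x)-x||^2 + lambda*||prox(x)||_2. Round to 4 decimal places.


Step 1: Compute ||x||.
||x|| = 8.4626
Step 2: Compute scaling factor.
scale = max(0, 1 - 1.17/8.4626) = 0.8617
Step 3: prox(x) = [3.4258, -0.2512, -6.4329]
||prox(x)|| = 7.2926
Step 4: Proximal objective.
0.5*||prox-x||^2 = 0.6845
lambda*||prox|| = 8.5323
Total = 9.2168


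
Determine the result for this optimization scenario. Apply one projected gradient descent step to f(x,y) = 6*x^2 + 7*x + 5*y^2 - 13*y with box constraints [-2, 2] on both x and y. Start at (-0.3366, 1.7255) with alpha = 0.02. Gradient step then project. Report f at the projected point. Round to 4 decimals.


Step 1: Compute gradient at (-0.3366, 1.7255).
grad_x = 2*6*-0.3366 + 7 = 2.9608
grad_y = 2*5*1.7255 - 13 = 4.255
Step 2: Gradient step.
x_raw = -0.3366 - 0.02*2.9608 = -0.3958
y_raw = 1.7255 - 0.02*4.255 = 1.6404
Step 3: Project onto [-2, 2].
x_proj = clip(-0.3958) = -0.3958
y_proj = clip(1.6404) = 1.6404
Step 4: Evaluate f.
f(-0.3958, 1.6404) = -9.7013


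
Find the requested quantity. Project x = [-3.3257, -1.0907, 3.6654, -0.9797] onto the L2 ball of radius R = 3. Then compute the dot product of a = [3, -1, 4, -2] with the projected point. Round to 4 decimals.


Step 1: Compute ||x|| (intermediates to 6 decimals).
||x|| = sqrt((-3.3257)^2 + (-1.0907)^2 + 3.6654^2 + (-0.9797)^2) = 5.161868
Step 2: Project.
Since ||x|| > R, scale = R/||x|| = 3/5.161868 = 0.581185, proj(x) = scale * x
proj(x) = [-1.932847, -0.633898, 2.130275, -0.569387]
Step 3: Dot product.
a^T * proj(x) = 3*(-1.932847) - 1*(-0.633898) + 4*2.130275 - 2*(-0.569387) = 4.4952


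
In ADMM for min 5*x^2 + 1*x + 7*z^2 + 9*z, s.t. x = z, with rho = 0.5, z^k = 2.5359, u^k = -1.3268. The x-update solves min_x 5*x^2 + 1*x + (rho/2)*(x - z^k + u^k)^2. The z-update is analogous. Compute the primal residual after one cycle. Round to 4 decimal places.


ADMM iteration with rho = 0.5, z^k = 2.5359, u^k = -1.3268
Step 1: x-update.
Minimize 5*x^2 + 1*x + (0.5/2)*(x - 2.5359 - 1.3268)^2
FOC: (2*5 + 0.5)*x = -1 + 0.5*(2.5359 + 1.3268)
x^{k+1} = 0.0887
Step 2: z-update.
Minimize 7*z^2 + 9*z + (0.5/2)*(0.0887 - z - 1.3268)^2
FOC: (2*7 + 0.5)*z = -9 + 0.5*(0.0887 - 1.3268)
z^{k+1} = -0.6634
Step 3: u-update.
u^{k+1} = -1.3268 + 0.0887 + 0.6634 = -0.5747
Step 4: Primal residual = |0.0887 + 0.6634| = 0.7521


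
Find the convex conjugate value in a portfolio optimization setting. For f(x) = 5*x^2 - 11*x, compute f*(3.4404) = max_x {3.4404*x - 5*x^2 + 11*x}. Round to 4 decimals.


f*(y) = sup_x {y*x - a*x^2 - b*x} = sup_x {(y-b)*x - a*x^2}
FOC: (y - b) - 2a*x = 0 => x* = (y - b)/(2a)
x* = (3.4404 + 11)/(2*5) = 1.444
f*(3.4404) = (y-b)^2/(4a) = (3.4404 + 11)^2/(4*5)
= 208.5252/20 = 10.4263


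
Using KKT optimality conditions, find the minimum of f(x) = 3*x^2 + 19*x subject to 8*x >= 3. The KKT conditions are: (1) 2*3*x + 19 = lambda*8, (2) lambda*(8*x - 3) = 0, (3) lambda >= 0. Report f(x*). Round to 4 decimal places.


Step 1: Try lambda = 0 (constraint inactive).
x_unc = -19/(2*3) = -3.1667
Check: 8*-3.1667 = -25.3336 < 3 -- violated!
Step 2: Constraint must be active: 8*x = 3
x* = 3/8 = 0.375
lambda = (2*3*0.375 + 19)/8 = 2.6563
Step 3: Compute optimal value.
f(x*) = 3*0.375^2 + 19*0.375 = 7.5469


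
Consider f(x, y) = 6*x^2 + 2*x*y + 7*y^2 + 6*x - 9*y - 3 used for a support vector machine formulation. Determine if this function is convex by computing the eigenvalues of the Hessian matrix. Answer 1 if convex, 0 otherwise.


The Hessian of f(x,y) = 6*x^2 + 2*x*y + 7*y^2 + 6*x - 9*y - 3 is:
H = [[12, 2], [2, 14]]
Trace = 12 + 14 = 26
Determinant = 12*14 - (2)^2 = 164
Discriminant = (26)^2 - 4*164 = 20.0
Eigenvalues: lambda_1 = 10.7639, lambda_2 = 15.2361
The function is convex.

1


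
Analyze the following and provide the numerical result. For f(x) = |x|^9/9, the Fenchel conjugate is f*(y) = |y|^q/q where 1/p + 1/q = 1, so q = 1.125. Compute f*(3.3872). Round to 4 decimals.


The conjugate exponent q satisfies 1/p + 1/q = 1.
p = 9, so q = 9/(9 - 1) = 1.125
|y|^q = 3.3872^1.125 = 3.9452
f*(3.3872) = 3.9452 / 1.125 = 3.5069


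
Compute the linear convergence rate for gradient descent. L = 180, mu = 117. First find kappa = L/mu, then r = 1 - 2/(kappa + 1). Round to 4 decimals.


Step 1: Compute the condition number.
kappa = L/mu = 180/117 = 1.5385
Step 2: Compute the convergence rate.
r = 1 - 2/(kappa + 1) = 1 - 2*mu/(L + mu) = (L - mu)/(L + mu) = 63/297 = 0.2121


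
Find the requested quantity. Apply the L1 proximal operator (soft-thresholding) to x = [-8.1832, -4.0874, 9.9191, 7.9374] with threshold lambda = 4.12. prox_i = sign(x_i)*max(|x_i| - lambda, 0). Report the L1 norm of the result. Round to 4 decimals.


Soft-thresholding with lambda = 4.12:
prox(-8.1832) = sign(-8.1832)*max(|-8.1832| - 4.12, 0) = -4.0632
prox(-4.0874) = sign(-4.0874)*max(|-4.0874| - 4.12, 0) = 0.0
prox(9.9191) = sign(9.9191)*max(|9.9191| - 4.12, 0) = 5.7991
prox(7.9374) = sign(7.9374)*max(|7.9374| - 4.12, 0) = 3.8174
prox(x) = [-4.0632, 0.0, 5.7991, 3.8174]
||prox(x)||_1 = 4.0632 + 0.0 + 5.7991 + 3.8174 = 13.6797


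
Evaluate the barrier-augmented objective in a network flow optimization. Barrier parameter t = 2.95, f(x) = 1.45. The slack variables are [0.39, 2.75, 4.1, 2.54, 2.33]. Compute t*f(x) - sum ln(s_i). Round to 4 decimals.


Step 1: Compute log-barrier.
ln values: [-0.9416, 1.0116, 1.411, 0.9322, 0.8459]
phi = -(-0.9416 + 1.0116 + 1.411 + 0.9322 + 0.8459) = -3.259
Step 2: Compute augmented objective.
t*f(x) = 2.95*1.45 = 4.2775
Total = 4.2775 - 3.259 = 1.0185


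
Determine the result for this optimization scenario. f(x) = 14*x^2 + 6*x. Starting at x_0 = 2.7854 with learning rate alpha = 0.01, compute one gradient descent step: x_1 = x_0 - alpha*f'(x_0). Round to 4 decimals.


We compute the gradient at x_0 and apply the update.
f'(x) = 28*x + 6
f'(2.7854) = 28*2.7854 + 6 = 83.9912
x_1 = 2.7854 - 0.01*83.9912 = 1.9455


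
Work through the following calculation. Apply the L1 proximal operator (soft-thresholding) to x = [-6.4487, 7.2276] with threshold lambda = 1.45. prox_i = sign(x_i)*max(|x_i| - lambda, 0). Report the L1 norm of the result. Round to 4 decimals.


Soft-thresholding with lambda = 1.45:
prox(-6.4487) = sign(-6.4487)*max(|-6.4487| - 1.45, 0) = -4.9987
prox(7.2276) = sign(7.2276)*max(|7.2276| - 1.45, 0) = 5.7776
prox(x) = [-4.9987, 5.7776]
||prox(x)||_1 = 4.9987 + 5.7776 = 10.7763


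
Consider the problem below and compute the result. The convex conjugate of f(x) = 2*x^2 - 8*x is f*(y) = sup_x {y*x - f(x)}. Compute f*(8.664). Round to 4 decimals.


f*(y) = sup_x {y*x - a*x^2 - b*x} = sup_x {(y-b)*x - a*x^2}
FOC: (y - b) - 2a*x = 0 => x* = (y - b)/(2a)
x* = (8.664 + 8)/(2*2) = 4.166
f*(8.664) = (y-b)^2/(4a) = (8.664 + 8)^2/(4*2)
= 277.6889/8 = 34.7111


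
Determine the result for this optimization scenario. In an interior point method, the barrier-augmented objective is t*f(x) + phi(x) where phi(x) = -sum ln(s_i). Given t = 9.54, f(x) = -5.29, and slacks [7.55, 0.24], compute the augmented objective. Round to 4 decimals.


Step 1: Compute log-barrier.
ln values: [2.0215, -1.4271]
phi = -(2.0215 - 1.4271) = -0.5944
Step 2: Compute augmented objective.
t*f(x) = 9.54*-5.29 = -50.4666
Total = -50.4666 - 0.5944 = -51.061


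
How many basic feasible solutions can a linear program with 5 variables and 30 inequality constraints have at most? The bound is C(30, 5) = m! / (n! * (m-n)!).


Each vertex corresponds to some choice of n active constraints out of m, so the number of vertices is at most C(m, n) = m! / (n!(m-n)!).
m = 30, n = 5
Numerator: 30 * 29 * 28 * 27 * 26
Denominator: 5! = 120
C(30, 5) = 142506


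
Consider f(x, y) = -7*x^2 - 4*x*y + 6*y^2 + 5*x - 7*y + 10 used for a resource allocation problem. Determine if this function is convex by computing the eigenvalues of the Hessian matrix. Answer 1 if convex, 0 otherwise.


The Hessian of f(x,y) = -7*x^2 - 4*x*y + 6*y^2 + 5*x - 7*y + 10 is:
H = [[-14, -4], [-4, 12]]
Trace = -14 + 12 = -2
Determinant = -14*12 - (-4)^2 = -184
Discriminant = (-2)^2 - 4*-184 = 740.0
Eigenvalues: lambda_1 = -14.6015, lambda_2 = 12.6015
The function is not convex.

0


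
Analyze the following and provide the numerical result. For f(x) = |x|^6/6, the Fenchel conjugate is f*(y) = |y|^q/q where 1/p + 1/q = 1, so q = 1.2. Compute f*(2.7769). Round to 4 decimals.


The conjugate exponent q satisfies 1/p + 1/q = 1.
p = 6, so q = 6/(6 - 1) = 1.2
|y|^q = 2.7769^1.2 = 3.4062
f*(2.7769) = 3.4062 / 1.2 = 2.8385


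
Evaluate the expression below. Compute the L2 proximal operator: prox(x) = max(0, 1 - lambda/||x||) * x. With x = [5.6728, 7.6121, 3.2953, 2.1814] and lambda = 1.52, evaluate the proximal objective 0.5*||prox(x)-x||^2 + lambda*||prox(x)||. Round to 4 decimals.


Step 1: Compute ||x||.
||x|| = 10.2831
Step 2: Compute scaling factor.
scale = max(0, 1 - 1.52/10.2831) = 0.8522
Step 3: prox(x) = [4.8343, 6.4869, 2.8082, 1.859]
||prox(x)|| = 8.7631
Step 4: Proximal objective.
0.5*||prox-x||^2 = 1.1552
lambda*||prox|| = 13.3199
Total = 14.4751


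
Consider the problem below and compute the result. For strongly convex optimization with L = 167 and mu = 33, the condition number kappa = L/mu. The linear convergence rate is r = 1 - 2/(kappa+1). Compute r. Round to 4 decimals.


Step 1: Compute the condition number.
kappa = L/mu = 167/33 = 5.0606
Step 2: Compute the convergence rate.
r = 1 - 2/(kappa + 1) = 1 - 2*mu/(L + mu) = (L - mu)/(L + mu) = 134/200 = 0.67


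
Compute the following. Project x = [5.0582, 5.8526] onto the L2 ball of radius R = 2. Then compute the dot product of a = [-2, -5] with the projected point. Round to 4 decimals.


Step 1: Compute ||x|| (intermediates to 6 decimals).
||x|| = sqrt(5.0582^2 + 5.8526^2) = 7.735523
Step 2: Project.
Since ||x|| > R, scale = R/||x|| = 2/7.735523 = 0.258547, proj(x) = scale * x
proj(x) = [1.307782, 1.513172]
Step 3: Dot product.
a^T * proj(x) = -2*1.307782 - 5*1.513172 = -10.1814


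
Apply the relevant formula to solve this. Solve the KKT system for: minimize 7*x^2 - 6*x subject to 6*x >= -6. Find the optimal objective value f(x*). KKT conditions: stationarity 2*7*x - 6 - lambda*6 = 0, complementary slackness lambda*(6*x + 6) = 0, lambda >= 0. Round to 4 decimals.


Step 1: Try lambda = 0 (constraint inactive).
Stationarity: 2*7*x - 6 = 0
x* = 6/(2*7) = 3/7 = 0.4286 (rounded; the exact value 3/7 is used below)
Check constraint: 6*0.4286 = 2.5716 >= -6 -- satisfied.
Step 2: Compute optimal value.
f(x*) = 7*(3/7)^2 - 6*(3/7) = -1.2857


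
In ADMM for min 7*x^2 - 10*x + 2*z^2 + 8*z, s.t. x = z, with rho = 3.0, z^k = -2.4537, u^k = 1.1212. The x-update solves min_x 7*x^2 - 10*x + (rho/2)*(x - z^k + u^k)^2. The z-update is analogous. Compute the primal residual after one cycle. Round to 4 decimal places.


ADMM iteration with rho = 3.0, z^k = -2.4537, u^k = 1.1212
Step 1: x-update.
Minimize 7*x^2 - 10*x + (3.0/2)*(x + 2.4537 + 1.1212)^2
FOC: (2*7 + 3.0)*x = 10 + 3.0*(-2.4537 - 1.1212)
x^{k+1} = -0.0426
Step 2: z-update.
Minimize 2*z^2 + 8*z + (3.0/2)*(-0.0426 - z + 1.1212)^2
FOC: (2*2 + 3.0)*z = -8 + 3.0*(-0.0426 + 1.1212)
z^{k+1} = -0.6806
Step 3: u-update.
u^{k+1} = 1.1212 - 0.0426 + 0.6806 = 1.7592
Step 4: Primal residual = |-0.0426 + 0.6806| = 0.638
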